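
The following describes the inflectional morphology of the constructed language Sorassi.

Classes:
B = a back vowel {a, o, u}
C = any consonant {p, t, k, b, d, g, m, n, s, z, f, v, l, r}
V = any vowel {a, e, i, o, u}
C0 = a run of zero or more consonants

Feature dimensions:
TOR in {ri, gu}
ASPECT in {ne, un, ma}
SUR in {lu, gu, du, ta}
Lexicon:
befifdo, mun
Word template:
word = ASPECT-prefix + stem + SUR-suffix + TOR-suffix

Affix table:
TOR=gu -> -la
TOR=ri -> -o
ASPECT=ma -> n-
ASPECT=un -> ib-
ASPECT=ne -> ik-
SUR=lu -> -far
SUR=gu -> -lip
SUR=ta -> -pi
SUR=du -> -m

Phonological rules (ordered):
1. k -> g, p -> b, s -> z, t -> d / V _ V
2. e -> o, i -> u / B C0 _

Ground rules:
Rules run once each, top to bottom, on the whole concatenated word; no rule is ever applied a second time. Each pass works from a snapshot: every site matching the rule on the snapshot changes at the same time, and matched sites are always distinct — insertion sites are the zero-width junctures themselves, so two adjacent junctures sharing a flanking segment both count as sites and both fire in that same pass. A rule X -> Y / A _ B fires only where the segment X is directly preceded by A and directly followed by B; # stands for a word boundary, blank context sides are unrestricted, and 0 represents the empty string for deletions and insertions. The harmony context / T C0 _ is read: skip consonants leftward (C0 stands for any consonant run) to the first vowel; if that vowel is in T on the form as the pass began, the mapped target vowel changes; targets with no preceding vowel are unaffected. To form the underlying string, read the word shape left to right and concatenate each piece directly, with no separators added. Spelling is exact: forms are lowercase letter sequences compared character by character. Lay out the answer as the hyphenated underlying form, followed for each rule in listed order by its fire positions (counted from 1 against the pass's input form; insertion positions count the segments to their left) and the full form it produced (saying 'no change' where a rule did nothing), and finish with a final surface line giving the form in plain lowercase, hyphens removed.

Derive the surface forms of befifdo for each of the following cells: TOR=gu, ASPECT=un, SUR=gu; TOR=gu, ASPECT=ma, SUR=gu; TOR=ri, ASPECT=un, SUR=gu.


cell TOR=gu, ASPECT=un, SUR=gu:
underlying: ib-befifdo-lip-la
1. k -> g, p -> b, s -> z, t -> d / V _ V: no change
2. e -> o, i -> u / B C0 _: fires at position(s) 11: ibbefifdolupla
surface: ibbefifdolupla

cell TOR=gu, ASPECT=ma, SUR=gu:
underlying: n-befifdo-lip-la
1. k -> g, p -> b, s -> z, t -> d / V _ V: no change
2. e -> o, i -> u / B C0 _: fires at position(s) 10: nbefifdolupla
surface: nbefifdolupla

cell TOR=ri, ASPECT=un, SUR=gu:
underlying: ib-befifdo-lip-o
1. k -> g, p -> b, s -> z, t -> d / V _ V: fires at position(s) 12: ibbefifdolibo
2. e -> o, i -> u / B C0 _: fires at position(s) 11: ibbefifdolubo
surface: ibbefifdolubo


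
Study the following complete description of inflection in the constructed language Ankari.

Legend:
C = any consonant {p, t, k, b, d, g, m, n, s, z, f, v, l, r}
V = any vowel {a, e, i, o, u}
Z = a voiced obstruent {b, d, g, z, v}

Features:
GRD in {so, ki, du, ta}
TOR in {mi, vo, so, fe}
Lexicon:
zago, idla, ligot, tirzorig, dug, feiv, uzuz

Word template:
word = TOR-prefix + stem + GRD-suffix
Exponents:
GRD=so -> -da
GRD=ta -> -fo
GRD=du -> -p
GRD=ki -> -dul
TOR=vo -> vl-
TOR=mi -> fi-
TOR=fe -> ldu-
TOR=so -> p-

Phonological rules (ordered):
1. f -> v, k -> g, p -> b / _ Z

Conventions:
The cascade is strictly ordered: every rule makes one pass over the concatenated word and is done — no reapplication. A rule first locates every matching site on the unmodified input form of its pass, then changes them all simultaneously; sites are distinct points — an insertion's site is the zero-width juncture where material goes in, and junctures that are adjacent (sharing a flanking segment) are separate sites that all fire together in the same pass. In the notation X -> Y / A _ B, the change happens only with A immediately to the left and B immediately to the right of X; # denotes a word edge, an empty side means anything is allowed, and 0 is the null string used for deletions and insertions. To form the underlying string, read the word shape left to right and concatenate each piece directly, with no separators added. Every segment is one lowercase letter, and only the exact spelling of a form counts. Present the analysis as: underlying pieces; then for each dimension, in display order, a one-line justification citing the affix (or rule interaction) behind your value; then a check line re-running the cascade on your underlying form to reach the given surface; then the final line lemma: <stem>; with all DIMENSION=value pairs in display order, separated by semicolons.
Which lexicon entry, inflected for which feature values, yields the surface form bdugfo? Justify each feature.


underlying: p-dug-fo
GRD=ta - signalled by the affix -fo
TOR=so - signalled by the affix p-
check: pdugfo -> bdugfo
lemma: dug; GRD=ta; TOR=so


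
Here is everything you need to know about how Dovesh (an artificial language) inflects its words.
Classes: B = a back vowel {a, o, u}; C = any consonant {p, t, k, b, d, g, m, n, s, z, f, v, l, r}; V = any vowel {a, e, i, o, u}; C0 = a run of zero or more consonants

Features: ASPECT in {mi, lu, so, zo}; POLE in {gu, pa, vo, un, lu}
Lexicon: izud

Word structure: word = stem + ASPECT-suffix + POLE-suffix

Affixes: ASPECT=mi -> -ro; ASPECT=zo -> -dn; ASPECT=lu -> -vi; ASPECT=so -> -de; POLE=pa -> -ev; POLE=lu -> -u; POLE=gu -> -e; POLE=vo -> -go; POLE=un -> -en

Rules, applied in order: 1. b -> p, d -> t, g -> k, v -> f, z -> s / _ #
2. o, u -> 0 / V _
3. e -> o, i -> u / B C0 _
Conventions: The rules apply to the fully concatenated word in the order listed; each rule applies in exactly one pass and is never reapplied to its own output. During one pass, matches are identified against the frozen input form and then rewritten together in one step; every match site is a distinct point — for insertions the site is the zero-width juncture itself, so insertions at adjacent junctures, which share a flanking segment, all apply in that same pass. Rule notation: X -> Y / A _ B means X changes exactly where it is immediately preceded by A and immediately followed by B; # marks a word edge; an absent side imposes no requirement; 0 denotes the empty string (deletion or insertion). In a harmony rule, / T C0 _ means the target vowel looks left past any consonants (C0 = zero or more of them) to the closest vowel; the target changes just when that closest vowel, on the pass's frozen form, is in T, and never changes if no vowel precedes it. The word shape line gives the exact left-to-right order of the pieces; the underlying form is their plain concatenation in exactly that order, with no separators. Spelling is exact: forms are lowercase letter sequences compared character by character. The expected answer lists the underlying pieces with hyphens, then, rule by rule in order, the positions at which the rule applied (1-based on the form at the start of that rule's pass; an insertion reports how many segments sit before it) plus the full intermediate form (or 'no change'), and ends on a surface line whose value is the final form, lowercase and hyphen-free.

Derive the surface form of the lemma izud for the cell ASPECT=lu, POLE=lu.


underlying: izud-vi-u
1. b -> p, d -> t, g -> k, v -> f, z -> s / _ #: no change
2. o, u -> 0 / V _: fires at position(s) 7: izudvi
3. e -> o, i -> u / B C0 _: fires at position(s) 6: izudvu
surface: izudvu


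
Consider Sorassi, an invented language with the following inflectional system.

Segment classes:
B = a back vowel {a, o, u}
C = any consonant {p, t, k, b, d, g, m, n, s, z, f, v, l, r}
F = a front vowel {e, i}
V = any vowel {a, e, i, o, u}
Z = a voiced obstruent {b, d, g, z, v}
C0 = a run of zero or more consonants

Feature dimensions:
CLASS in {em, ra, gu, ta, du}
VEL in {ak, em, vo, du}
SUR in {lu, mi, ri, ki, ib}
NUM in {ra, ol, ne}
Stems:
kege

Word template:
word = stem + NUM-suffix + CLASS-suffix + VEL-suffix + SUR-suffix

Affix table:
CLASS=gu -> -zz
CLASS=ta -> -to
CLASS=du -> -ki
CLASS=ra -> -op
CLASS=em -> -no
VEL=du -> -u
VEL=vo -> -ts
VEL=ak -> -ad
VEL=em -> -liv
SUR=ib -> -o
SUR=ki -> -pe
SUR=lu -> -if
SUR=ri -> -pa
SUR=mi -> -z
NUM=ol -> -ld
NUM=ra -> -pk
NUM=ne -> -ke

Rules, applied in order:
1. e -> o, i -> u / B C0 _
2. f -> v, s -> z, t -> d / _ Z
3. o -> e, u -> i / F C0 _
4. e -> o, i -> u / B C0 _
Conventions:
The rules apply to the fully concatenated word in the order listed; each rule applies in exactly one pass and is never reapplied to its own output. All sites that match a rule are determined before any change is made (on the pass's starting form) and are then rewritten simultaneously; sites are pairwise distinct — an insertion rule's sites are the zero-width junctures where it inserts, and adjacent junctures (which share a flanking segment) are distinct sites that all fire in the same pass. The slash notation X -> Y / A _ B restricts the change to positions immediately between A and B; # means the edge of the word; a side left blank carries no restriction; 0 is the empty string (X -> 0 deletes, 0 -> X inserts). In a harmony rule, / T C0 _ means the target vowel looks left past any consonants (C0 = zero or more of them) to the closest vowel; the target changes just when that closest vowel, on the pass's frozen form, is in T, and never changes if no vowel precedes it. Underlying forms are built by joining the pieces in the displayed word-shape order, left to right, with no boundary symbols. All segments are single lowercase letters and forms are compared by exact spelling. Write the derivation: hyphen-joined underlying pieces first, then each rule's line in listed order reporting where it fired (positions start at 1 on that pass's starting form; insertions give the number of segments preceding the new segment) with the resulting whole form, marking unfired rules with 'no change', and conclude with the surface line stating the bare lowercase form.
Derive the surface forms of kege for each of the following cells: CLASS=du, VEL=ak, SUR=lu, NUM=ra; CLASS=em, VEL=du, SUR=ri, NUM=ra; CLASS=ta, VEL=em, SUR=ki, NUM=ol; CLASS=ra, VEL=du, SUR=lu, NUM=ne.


cell CLASS=du, VEL=ak, SUR=lu, NUM=ra:
underlying: kege-pk-ki-ad-if
1. e -> o, i -> u / B C0 _: fires at position(s) 11: kegepkkiaduf
2. f -> v, s -> z, t -> d / _ Z: no change
3. o -> e, u -> i / F C0 _: no change
4. e -> o, i -> u / B C0 _: no change
surface: kegepkkiaduf

cell CLASS=em, VEL=du, SUR=ri, NUM=ra:
underlying: kege-pk-no-u-pa
1. e -> o, i -> u / B C0 _: no change
2. f -> v, s -> z, t -> d / _ Z: no change
3. o -> e, u -> i / F C0 _: fires at position(s) 8: kegepkneupa
4. e -> o, i -> u / B C0 _: no change
surface: kegepkneupa

cell CLASS=ta, VEL=em, SUR=ki, NUM=ol:
underlying: kege-ld-to-liv-pe
1. e -> o, i -> u / B C0 _: fires at position(s) 10: kegeldtoluvpe
2. f -> v, s -> z, t -> d / _ Z: no change
3. o -> e, u -> i / F C0 _: fires at position(s) 8: kegeldteluvpe
4. e -> o, i -> u / B C0 _: fires at position(s) 13: kegeldteluvpo
surface: kegeldteluvpo

cell CLASS=ra, VEL=du, SUR=lu, NUM=ne:
underlying: kege-ke-op-u-if
1. e -> o, i -> u / B C0 _: fires at position(s) 10: kegekeopuuf
2. f -> v, s -> z, t -> d / _ Z: no change
3. o -> e, u -> i / F C0 _: fires at position(s) 7: kegekeepuuf
4. e -> o, i -> u / B C0 _: no change
surface: kegekeepuuf


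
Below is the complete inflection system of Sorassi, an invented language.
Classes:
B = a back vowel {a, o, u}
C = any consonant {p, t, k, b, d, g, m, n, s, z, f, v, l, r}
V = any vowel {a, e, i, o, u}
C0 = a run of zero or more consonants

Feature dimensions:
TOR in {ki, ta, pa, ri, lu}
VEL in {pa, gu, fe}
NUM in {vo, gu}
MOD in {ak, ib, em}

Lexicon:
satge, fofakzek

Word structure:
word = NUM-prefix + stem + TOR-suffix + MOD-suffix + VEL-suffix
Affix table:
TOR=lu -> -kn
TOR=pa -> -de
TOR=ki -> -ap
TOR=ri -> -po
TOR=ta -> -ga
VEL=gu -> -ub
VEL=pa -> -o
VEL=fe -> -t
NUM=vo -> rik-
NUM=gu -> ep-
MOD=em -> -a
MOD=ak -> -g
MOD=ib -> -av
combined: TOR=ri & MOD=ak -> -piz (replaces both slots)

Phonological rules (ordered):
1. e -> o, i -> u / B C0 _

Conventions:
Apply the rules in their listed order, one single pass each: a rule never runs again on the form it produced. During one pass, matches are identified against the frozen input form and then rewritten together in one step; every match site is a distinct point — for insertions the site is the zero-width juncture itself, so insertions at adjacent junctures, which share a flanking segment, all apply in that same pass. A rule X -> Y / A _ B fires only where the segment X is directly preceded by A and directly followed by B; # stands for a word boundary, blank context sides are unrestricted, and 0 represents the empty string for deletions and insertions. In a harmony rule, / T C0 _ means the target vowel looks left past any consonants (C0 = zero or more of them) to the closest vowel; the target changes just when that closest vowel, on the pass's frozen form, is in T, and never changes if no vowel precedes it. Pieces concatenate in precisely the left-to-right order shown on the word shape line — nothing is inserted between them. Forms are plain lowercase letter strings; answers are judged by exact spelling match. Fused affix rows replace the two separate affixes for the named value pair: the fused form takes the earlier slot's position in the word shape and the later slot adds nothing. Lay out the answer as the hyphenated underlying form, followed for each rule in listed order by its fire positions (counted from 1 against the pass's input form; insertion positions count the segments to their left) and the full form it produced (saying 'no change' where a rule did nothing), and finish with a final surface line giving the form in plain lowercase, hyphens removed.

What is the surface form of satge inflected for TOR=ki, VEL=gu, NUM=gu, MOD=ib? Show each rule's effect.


underlying: ep-satge-ap-av-ub
1. e -> o, i -> u / B C0 _: fires at position(s) 7: epsatgoapavub
surface: epsatgoapavub


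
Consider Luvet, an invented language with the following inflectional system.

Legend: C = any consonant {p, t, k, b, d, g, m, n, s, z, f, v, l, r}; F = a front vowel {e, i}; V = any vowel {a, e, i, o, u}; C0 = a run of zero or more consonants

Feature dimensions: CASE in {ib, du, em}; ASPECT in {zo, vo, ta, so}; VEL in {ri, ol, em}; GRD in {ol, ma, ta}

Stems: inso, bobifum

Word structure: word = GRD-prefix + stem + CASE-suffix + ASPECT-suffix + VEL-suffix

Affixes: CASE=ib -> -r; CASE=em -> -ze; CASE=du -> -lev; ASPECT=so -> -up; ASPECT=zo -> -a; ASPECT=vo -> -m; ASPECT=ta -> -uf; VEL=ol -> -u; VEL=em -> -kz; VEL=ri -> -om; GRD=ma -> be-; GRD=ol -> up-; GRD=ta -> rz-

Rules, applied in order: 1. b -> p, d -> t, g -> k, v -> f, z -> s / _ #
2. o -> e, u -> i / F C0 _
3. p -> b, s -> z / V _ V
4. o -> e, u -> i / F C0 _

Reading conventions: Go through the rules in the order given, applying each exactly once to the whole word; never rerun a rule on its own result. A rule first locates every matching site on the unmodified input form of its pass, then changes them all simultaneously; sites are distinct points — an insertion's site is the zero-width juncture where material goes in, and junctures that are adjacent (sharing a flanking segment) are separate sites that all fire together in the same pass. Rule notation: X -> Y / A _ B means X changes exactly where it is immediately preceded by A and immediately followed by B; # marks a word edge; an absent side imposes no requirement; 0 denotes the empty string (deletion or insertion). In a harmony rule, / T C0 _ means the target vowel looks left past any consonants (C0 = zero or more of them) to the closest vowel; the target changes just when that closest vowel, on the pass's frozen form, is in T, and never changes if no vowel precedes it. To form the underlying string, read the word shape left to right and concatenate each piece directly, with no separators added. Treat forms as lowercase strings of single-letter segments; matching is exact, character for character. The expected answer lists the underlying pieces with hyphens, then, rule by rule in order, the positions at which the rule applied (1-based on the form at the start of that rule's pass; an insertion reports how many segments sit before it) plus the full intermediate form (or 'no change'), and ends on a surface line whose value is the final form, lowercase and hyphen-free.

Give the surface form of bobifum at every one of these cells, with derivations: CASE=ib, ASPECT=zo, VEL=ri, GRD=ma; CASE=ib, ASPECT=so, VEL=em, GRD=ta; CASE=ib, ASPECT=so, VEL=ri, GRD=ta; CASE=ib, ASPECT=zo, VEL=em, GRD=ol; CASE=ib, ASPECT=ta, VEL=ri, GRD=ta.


cell CASE=ib, ASPECT=zo, VEL=ri, GRD=ma:
underlying: be-bobifum-r-a-om
1. b -> p, d -> t, g -> k, v -> f, z -> s / _ #: no change
2. o -> e, u -> i / F C0 _: fires at position(s) 4, 8: bebebifimraom
3. p -> b, s -> z / V _ V: no change
4. o -> e, u -> i / F C0 _: no change
surface: bebebifimraom

cell CASE=ib, ASPECT=so, VEL=em, GRD=ta:
underlying: rz-bobifum-r-up-kz
1. b -> p, d -> t, g -> k, v -> f, z -> s / _ #: fires at position(s) 14: rzbobifumrupks
2. o -> e, u -> i / F C0 _: fires at position(s) 8: rzbobifimrupks
3. p -> b, s -> z / V _ V: no change
4. o -> e, u -> i / F C0 _: fires at position(s) 11: rzbobifimripks
surface: rzbobifimripks

cell CASE=ib, ASPECT=so, VEL=ri, GRD=ta:
underlying: rz-bobifum-r-up-om
1. b -> p, d -> t, g -> k, v -> f, z -> s / _ #: no change
2. o -> e, u -> i / F C0 _: fires at position(s) 8: rzbobifimrupom
3. p -> b, s -> z / V _ V: fires at position(s) 12: rzbobifimrubom
4. o -> e, u -> i / F C0 _: fires at position(s) 11: rzbobifimribom
surface: rzbobifimribom

cell CASE=ib, ASPECT=zo, VEL=em, GRD=ol:
underlying: up-bobifum-r-a-kz
1. b -> p, d -> t, g -> k, v -> f, z -> s / _ #: fires at position(s) 13: upbobifumraks
2. o -> e, u -> i / F C0 _: fires at position(s) 8: upbobifimraks
3. p -> b, s -> z / V _ V: no change
4. o -> e, u -> i / F C0 _: no change
surface: upbobifimraks

cell CASE=ib, ASPECT=ta, VEL=ri, GRD=ta:
underlying: rz-bobifum-r-uf-om
1. b -> p, d -> t, g -> k, v -> f, z -> s / _ #: no change
2. o -> e, u -> i / F C0 _: fires at position(s) 8: rzbobifimrufom
3. p -> b, s -> z / V _ V: no change
4. o -> e, u -> i / F C0 _: fires at position(s) 11: rzbobifimrifom
surface: rzbobifimrifom


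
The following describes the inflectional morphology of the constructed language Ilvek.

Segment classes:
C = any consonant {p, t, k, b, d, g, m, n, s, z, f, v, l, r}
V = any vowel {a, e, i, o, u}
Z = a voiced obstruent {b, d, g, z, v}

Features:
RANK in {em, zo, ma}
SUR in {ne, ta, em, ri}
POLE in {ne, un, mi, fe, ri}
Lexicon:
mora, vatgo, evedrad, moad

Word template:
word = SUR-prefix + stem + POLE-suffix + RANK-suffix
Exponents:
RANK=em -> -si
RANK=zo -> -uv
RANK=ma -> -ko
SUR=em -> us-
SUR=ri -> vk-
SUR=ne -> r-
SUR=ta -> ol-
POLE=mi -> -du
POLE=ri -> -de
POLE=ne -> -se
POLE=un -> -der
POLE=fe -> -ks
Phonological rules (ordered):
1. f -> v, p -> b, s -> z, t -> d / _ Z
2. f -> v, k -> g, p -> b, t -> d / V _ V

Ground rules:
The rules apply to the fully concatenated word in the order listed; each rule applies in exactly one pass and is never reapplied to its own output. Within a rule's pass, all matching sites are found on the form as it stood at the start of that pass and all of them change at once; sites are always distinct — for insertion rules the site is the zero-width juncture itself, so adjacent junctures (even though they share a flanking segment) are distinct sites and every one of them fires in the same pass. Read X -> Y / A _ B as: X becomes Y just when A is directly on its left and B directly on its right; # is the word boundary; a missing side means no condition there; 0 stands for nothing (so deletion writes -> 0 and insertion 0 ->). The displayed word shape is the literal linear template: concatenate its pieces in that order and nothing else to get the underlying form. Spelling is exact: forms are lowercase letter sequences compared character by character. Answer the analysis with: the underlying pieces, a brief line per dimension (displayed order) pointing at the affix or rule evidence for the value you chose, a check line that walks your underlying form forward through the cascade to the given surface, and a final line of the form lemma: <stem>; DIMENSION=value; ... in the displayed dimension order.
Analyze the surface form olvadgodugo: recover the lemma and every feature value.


underlying: ol-vatgo-du-ko
RANK=ma - signalled by the affix -ko
SUR=ta - signalled by the affix ol-
POLE=mi - signalled by the affix -du
check: olvatgoduko -> olvadgoduko -> olvadgodugo
lemma: vatgo; RANK=ma; SUR=ta; POLE=mi


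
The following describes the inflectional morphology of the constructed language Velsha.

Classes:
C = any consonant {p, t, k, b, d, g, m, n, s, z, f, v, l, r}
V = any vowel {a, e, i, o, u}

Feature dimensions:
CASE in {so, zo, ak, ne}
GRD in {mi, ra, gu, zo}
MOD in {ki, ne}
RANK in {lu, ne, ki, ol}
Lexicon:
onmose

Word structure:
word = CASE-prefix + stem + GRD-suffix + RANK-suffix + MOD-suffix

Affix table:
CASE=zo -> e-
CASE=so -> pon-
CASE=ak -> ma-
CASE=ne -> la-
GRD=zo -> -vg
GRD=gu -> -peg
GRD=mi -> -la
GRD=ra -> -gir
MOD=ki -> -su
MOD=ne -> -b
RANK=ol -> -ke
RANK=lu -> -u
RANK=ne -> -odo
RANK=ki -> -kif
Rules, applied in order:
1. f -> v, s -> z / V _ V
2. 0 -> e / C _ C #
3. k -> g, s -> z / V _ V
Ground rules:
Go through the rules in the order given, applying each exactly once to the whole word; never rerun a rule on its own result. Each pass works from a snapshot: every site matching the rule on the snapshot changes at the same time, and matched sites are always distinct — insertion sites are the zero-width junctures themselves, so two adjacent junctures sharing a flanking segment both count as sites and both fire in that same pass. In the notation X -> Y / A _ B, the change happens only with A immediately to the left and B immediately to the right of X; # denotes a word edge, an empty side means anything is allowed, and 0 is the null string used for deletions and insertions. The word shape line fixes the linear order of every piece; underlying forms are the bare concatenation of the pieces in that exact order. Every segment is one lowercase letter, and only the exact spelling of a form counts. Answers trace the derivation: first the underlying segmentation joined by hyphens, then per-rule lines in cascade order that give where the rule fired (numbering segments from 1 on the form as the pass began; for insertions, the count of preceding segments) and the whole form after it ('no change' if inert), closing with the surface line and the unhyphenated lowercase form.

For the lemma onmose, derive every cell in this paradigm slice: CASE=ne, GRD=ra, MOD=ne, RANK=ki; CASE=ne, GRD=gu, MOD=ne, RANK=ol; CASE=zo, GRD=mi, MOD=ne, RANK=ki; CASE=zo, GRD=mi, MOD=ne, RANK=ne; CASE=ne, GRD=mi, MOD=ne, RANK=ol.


cell CASE=ne, GRD=ra, MOD=ne, RANK=ki:
underlying: la-onmose-gir-kif-b
1. f -> v, s -> z / V _ V: fires at position(s) 7: laonmozegirkifb
2. 0 -> e / C _ C #: inserts after position(s) 14: laonmozegirkifeb
3. k -> g, s -> z / V _ V: no change
surface: laonmozegirkifeb

cell CASE=ne, GRD=gu, MOD=ne, RANK=ol:
underlying: la-onmose-peg-ke-b
1. f -> v, s -> z / V _ V: fires at position(s) 7: laonmozepegkeb
2. 0 -> e / C _ C #: no change
3. k -> g, s -> z / V _ V: no change
surface: laonmozepegkeb

cell CASE=zo, GRD=mi, MOD=ne, RANK=ki:
underlying: e-onmose-la-kif-b
1. f -> v, s -> z / V _ V: fires at position(s) 6: eonmozelakifb
2. 0 -> e / C _ C #: inserts after position(s) 12: eonmozelakifeb
3. k -> g, s -> z / V _ V: fires at position(s) 10: eonmozelagifeb
surface: eonmozelagifeb

cell CASE=zo, GRD=mi, MOD=ne, RANK=ne:
underlying: e-onmose-la-odo-b
1. f -> v, s -> z / V _ V: fires at position(s) 6: eonmozelaodob
2. 0 -> e / C _ C #: no change
3. k -> g, s -> z / V _ V: no change
surface: eonmozelaodob

cell CASE=ne, GRD=mi, MOD=ne, RANK=ol:
underlying: la-onmose-la-ke-b
1. f -> v, s -> z / V _ V: fires at position(s) 7: laonmozelakeb
2. 0 -> e / C _ C #: no change
3. k -> g, s -> z / V _ V: fires at position(s) 11: laonmozelageb
surface: laonmozelageb


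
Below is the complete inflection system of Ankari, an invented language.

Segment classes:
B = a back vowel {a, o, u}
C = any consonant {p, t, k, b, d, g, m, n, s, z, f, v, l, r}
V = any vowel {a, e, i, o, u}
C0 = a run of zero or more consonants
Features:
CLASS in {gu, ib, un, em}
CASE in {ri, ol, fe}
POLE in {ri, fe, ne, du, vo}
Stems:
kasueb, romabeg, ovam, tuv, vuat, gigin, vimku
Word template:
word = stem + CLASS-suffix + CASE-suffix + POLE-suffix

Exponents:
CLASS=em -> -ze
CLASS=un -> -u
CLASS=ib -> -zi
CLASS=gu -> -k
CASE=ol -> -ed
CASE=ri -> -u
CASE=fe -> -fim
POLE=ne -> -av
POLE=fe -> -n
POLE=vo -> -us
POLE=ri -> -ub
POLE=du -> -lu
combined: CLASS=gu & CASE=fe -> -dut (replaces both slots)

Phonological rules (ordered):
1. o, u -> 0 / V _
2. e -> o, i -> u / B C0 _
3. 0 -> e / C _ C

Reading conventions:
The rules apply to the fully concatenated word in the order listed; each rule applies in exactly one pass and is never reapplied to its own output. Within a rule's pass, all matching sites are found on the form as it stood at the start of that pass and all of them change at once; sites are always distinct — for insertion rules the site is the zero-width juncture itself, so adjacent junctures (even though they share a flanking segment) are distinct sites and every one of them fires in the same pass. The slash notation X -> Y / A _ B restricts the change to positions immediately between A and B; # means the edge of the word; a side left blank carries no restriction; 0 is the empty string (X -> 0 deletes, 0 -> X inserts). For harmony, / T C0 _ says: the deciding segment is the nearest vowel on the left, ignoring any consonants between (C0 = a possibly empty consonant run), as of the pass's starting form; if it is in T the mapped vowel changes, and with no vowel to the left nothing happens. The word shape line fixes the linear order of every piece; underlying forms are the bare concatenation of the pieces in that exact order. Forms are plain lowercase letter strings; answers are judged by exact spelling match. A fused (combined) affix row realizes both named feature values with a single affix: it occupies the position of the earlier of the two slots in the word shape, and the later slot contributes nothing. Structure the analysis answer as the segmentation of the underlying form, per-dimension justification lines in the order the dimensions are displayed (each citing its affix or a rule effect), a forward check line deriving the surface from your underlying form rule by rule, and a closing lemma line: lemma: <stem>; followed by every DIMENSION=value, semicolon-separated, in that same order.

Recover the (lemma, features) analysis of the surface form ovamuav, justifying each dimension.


underlying: ovam-u-u-av
CLASS=un - signalled by the affix -u
CASE=ri - signalled by the affix -u
POLE=ne - signalled by the affix -av
check: ovamuuav -> ovamuav -> ovamuav -> ovamuav
lemma: ovam; CLASS=un; CASE=ri; POLE=ne


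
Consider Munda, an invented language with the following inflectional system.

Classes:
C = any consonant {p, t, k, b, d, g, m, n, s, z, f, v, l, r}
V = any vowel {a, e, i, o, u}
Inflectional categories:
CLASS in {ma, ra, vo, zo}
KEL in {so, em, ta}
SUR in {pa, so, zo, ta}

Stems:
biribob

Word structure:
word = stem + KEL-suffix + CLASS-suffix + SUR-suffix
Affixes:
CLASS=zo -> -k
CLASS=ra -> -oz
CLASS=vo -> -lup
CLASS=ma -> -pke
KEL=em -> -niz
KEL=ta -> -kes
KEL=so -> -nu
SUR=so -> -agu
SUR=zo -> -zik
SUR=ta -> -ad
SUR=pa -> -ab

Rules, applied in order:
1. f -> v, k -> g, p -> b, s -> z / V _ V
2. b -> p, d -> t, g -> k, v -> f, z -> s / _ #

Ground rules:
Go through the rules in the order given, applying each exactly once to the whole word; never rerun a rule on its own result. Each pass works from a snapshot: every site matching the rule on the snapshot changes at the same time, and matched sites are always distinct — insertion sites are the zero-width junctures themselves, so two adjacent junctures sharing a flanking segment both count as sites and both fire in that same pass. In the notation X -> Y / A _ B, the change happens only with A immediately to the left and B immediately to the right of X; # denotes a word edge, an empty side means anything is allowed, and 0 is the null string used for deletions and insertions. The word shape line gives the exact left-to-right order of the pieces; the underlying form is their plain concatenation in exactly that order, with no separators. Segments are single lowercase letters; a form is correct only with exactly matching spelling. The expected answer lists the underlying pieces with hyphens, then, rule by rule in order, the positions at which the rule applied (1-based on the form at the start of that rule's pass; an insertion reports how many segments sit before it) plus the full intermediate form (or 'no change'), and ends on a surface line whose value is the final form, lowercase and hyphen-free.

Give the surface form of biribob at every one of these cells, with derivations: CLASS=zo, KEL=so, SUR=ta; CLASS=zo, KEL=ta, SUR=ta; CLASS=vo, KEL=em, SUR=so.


cell CLASS=zo, KEL=so, SUR=ta:
underlying: biribob-nu-k-ad
1. f -> v, k -> g, p -> b, s -> z / V _ V: fires at position(s) 10: biribobnugad
2. b -> p, d -> t, g -> k, v -> f, z -> s / _ #: fires at position(s) 12: biribobnugat
surface: biribobnugat

cell CLASS=zo, KEL=ta, SUR=ta:
underlying: biribob-kes-k-ad
1. f -> v, k -> g, p -> b, s -> z / V _ V: no change
2. b -> p, d -> t, g -> k, v -> f, z -> s / _ #: fires at position(s) 13: biribobkeskat
surface: biribobkeskat

cell CLASS=vo, KEL=em, SUR=so:
underlying: biribob-niz-lup-agu
1. f -> v, k -> g, p -> b, s -> z / V _ V: fires at position(s) 13: biribobnizlubagu
2. b -> p, d -> t, g -> k, v -> f, z -> s / _ #: no change
surface: biribobnizlubagu


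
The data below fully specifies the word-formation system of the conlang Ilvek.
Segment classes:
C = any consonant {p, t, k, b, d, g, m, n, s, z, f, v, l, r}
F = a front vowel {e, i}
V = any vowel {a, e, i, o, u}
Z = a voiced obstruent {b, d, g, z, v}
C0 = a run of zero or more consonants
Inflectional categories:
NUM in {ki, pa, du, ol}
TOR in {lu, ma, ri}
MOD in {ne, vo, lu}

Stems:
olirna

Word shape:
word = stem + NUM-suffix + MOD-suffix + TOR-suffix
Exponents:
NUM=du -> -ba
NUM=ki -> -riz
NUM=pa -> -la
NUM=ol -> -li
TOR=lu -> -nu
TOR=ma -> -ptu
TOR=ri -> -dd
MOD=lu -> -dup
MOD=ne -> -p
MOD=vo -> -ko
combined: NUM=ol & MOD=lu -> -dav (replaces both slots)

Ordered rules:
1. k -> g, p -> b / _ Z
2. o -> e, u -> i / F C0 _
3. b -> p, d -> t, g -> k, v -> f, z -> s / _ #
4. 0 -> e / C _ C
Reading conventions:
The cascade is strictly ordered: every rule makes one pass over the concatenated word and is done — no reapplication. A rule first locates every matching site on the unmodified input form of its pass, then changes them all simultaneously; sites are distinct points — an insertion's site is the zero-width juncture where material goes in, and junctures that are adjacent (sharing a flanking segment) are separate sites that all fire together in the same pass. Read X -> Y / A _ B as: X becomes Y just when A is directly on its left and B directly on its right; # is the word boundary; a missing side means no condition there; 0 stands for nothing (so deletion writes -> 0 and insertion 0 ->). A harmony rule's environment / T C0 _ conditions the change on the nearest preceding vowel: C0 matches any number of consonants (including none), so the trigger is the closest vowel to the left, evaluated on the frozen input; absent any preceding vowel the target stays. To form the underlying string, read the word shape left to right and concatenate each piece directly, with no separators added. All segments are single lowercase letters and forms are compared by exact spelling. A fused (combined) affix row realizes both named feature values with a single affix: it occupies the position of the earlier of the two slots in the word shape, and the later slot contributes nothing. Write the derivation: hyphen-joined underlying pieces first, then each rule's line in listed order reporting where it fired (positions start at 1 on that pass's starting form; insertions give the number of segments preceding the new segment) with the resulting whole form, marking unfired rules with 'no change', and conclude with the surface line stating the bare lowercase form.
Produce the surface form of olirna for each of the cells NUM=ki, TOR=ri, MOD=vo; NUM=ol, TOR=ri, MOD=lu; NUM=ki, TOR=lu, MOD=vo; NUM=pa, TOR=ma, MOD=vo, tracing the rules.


cell NUM=ki, TOR=ri, MOD=vo:
underlying: olirna-riz-ko-dd
1. k -> g, p -> b / _ Z: no change
2. o -> e, u -> i / F C0 _: fires at position(s) 11: olirnarizkedd
3. b -> p, d -> t, g -> k, v -> f, z -> s / _ #: fires at position(s) 13: olirnarizkedt
4. 0 -> e / C _ C: inserts after position(s) 4, 9, 12: olirenarizekedet
surface: olirenarizekedet

cell NUM=ol, TOR=ri, MOD=lu:
underlying: olirna-dav-dd
1. k -> g, p -> b / _ Z: no change
2. o -> e, u -> i / F C0 _: no change
3. b -> p, d -> t, g -> k, v -> f, z -> s / _ #: fires at position(s) 11: olirnadavdt
4. 0 -> e / C _ C: inserts after position(s) 4, 9, 10: olirenadavedet
surface: olirenadavedet

cell NUM=ki, TOR=lu, MOD=vo:
underlying: olirna-riz-ko-nu
1. k -> g, p -> b / _ Z: no change
2. o -> e, u -> i / F C0 _: fires at position(s) 11: olirnarizkenu
3. b -> p, d -> t, g -> k, v -> f, z -> s / _ #: no change
4. 0 -> e / C _ C: inserts after position(s) 4, 9: olirenarizekenu
surface: olirenarizekenu

cell NUM=pa, TOR=ma, MOD=vo:
underlying: olirna-la-ko-ptu
1. k -> g, p -> b / _ Z: no change
2. o -> e, u -> i / F C0 _: no change
3. b -> p, d -> t, g -> k, v -> f, z -> s / _ #: no change
4. 0 -> e / C _ C: inserts after position(s) 4, 11: olirenalakopetu
surface: olirenalakopetu


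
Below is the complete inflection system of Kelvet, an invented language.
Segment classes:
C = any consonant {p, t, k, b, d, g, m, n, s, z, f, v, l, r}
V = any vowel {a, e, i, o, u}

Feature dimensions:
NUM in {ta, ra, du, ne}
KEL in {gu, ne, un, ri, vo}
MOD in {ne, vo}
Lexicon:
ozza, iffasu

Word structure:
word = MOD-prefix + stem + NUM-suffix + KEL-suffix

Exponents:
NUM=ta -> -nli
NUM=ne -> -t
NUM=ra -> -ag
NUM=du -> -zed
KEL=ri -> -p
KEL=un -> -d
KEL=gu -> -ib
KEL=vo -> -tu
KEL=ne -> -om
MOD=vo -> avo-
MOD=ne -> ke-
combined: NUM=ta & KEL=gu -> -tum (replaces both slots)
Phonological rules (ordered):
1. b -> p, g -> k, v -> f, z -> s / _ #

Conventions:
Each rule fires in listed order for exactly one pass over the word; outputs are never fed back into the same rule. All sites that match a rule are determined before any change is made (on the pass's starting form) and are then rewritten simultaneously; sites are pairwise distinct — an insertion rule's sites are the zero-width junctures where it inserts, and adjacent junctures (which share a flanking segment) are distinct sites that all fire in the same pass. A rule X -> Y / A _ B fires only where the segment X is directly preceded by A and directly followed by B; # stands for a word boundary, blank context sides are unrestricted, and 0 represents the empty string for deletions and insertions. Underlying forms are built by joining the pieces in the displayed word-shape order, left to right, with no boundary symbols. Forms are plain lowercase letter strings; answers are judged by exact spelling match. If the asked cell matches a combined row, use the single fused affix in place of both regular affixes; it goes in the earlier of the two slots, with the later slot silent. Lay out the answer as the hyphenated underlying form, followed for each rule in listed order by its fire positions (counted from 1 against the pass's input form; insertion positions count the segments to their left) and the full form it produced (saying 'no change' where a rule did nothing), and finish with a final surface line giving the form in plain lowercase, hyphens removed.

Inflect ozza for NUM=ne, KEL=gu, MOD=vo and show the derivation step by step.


underlying: avo-ozza-t-ib
1. b -> p, g -> k, v -> f, z -> s / _ #: fires at position(s) 10: avoozzatip
surface: avoozzatip


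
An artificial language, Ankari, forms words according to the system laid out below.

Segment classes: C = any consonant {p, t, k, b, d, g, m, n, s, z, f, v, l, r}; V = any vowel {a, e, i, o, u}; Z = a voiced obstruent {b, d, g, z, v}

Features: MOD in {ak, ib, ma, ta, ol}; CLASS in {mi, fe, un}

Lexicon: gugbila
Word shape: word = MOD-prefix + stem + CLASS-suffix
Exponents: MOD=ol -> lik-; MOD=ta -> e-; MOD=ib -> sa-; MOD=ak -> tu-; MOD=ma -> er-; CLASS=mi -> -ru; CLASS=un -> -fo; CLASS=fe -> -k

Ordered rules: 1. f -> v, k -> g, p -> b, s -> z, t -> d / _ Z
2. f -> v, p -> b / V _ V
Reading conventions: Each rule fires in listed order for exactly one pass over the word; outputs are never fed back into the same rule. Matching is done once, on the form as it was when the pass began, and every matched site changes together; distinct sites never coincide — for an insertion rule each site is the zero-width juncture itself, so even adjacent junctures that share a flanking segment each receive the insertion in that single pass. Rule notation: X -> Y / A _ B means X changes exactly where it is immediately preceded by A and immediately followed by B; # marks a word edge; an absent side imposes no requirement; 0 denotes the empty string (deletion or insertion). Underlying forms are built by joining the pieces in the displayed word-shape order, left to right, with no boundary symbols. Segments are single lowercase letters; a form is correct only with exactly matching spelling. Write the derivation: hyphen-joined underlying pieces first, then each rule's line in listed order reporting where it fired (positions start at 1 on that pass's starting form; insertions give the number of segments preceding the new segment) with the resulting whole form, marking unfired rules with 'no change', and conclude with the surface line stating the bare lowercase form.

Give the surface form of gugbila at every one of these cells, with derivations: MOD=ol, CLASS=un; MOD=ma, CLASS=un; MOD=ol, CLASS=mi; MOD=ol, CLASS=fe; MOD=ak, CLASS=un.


cell MOD=ol, CLASS=un:
underlying: lik-gugbila-fo
1. f -> v, k -> g, p -> b, s -> z, t -> d / _ Z: fires at position(s) 3: liggugbilafo
2. f -> v, p -> b / V _ V: fires at position(s) 11: liggugbilavo
surface: liggugbilavo

cell MOD=ma, CLASS=un:
underlying: er-gugbila-fo
1. f -> v, k -> g, p -> b, s -> z, t -> d / _ Z: no change
2. f -> v, p -> b / V _ V: fires at position(s) 10: ergugbilavo
surface: ergugbilavo

cell MOD=ol, CLASS=mi:
underlying: lik-gugbila-ru
1. f -> v, k -> g, p -> b, s -> z, t -> d / _ Z: fires at position(s) 3: liggugbilaru
2. f -> v, p -> b / V _ V: no change
surface: liggugbilaru

cell MOD=ol, CLASS=fe:
underlying: lik-gugbila-k
1. f -> v, k -> g, p -> b, s -> z, t -> d / _ Z: fires at position(s) 3: liggugbilak
2. f -> v, p -> b / V _ V: no change
surface: liggugbilak

cell MOD=ak, CLASS=un:
underlying: tu-gugbila-fo
1. f -> v, k -> g, p -> b, s -> z, t -> d / _ Z: no change
2. f -> v, p -> b / V _ V: fires at position(s) 10: tugugbilavo
surface: tugugbilavo


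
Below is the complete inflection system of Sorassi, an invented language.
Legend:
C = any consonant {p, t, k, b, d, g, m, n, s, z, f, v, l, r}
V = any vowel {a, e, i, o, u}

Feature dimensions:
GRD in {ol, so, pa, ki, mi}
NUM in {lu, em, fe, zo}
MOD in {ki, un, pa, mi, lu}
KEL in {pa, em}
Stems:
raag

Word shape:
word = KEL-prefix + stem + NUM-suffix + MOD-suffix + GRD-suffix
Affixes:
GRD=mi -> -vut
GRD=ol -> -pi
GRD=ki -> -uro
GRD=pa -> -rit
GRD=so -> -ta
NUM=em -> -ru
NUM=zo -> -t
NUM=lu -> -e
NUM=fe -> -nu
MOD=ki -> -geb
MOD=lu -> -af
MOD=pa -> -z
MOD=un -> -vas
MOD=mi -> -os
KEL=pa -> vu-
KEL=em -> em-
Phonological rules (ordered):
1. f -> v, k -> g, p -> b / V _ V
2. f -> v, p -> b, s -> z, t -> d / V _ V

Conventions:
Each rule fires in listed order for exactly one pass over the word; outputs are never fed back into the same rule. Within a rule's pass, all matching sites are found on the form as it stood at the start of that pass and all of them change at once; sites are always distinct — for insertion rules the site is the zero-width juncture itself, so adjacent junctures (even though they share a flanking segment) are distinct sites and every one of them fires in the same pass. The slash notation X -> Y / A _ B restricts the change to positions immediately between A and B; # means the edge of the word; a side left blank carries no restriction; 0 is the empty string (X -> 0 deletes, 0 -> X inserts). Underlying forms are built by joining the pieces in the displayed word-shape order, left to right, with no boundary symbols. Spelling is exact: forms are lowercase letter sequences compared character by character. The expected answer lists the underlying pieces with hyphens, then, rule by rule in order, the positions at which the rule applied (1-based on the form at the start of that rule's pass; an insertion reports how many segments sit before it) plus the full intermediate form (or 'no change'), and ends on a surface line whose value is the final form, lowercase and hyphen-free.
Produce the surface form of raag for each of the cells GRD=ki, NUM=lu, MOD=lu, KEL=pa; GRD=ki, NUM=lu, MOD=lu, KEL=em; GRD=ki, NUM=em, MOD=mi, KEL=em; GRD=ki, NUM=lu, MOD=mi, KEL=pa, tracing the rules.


cell GRD=ki, NUM=lu, MOD=lu, KEL=pa:
underlying: vu-raag-e-af-uro
1. f -> v, k -> g, p -> b / V _ V: fires at position(s) 9: vuraageavuro
2. f -> v, p -> b, s -> z, t -> d / V _ V: no change
surface: vuraageavuro

cell GRD=ki, NUM=lu, MOD=lu, KEL=em:
underlying: em-raag-e-af-uro
1. f -> v, k -> g, p -> b / V _ V: fires at position(s) 9: emraageavuro
2. f -> v, p -> b, s -> z, t -> d / V _ V: no change
surface: emraageavuro

cell GRD=ki, NUM=em, MOD=mi, KEL=em:
underlying: em-raag-ru-os-uro
1. f -> v, k -> g, p -> b / V _ V: no change
2. f -> v, p -> b, s -> z, t -> d / V _ V: fires at position(s) 10: emraagruozuro
surface: emraagruozuro

cell GRD=ki, NUM=lu, MOD=mi, KEL=pa:
underlying: vu-raag-e-os-uro
1. f -> v, k -> g, p -> b / V _ V: no change
2. f -> v, p -> b, s -> z, t -> d / V _ V: fires at position(s) 9: vuraageozuro
surface: vuraageozuro
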